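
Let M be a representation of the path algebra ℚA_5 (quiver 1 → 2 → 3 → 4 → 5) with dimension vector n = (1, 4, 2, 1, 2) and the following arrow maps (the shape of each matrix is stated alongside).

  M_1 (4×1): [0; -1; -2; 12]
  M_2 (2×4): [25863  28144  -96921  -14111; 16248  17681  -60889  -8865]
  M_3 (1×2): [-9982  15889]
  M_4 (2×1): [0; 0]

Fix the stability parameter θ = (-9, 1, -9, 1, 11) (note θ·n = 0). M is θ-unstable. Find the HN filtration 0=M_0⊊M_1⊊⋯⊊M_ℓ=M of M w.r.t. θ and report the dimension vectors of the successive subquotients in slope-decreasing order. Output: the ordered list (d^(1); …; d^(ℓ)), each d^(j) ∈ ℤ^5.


Interval decomposition of M: I[1,4], I[2,2]^2, I[2,3], I[5,5]^2.
HN type (ℓ=4): μ^(1)=11; μ^(2)=1; μ^(3)=-4; μ^(4)=-9

((0, 0, 0, 0, 2); (0, 2, 0, 1, 0); (0, 2, 2, 0, 0); (1, 0, 0, 0, 0))


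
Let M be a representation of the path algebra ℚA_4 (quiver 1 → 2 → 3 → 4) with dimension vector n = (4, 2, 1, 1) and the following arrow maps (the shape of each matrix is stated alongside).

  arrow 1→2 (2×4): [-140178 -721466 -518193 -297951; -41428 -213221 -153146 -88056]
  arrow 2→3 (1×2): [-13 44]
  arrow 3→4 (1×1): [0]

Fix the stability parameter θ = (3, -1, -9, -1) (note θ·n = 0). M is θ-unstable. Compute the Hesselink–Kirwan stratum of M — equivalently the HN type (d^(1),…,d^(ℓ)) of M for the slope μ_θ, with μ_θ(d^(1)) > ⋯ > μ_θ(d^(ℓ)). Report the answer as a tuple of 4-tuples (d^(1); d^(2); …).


Via rank(M_{q-1}∘⋯∘M_p): M ≅ I[1,1]^2, I[1,2], I[1,3], I[4,4].
μ_θ-semistable layers: μ^(1)=3; μ^(2)=1; μ^(3)=-1; μ^(4)=-7/3

((2, 0, 0, 0); (1, 1, 0, 0); (0, 0, 0, 1); (1, 1, 1, 0))


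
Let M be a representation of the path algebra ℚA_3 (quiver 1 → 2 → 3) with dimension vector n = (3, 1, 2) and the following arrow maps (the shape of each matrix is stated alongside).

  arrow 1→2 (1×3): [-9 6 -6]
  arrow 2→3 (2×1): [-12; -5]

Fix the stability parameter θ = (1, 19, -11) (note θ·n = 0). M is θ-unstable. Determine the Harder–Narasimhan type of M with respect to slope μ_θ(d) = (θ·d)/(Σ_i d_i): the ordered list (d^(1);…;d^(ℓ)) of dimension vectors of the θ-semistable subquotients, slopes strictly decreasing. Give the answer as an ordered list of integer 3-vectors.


Barcode: M ≅ I[1,1]^2, I[1,3], I[3,3]. HN layers by μ_θ (3 steps, strictly decreasing):
  μ^(1)=4; μ^(2)=1; μ^(3)=-11

((0, 1, 1); (3, 0, 0); (0, 0, 1))


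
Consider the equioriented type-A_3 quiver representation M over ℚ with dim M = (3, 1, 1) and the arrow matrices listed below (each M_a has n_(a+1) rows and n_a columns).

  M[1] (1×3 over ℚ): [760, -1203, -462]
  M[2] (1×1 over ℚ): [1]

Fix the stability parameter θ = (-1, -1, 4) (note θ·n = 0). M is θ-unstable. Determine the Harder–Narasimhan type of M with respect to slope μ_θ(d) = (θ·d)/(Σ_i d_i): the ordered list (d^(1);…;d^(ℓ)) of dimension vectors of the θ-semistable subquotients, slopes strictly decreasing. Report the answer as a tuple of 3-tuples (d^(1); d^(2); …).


Barcode: M ≅ I[1,1]^2, I[1,3]. HN layers by μ_θ (2 steps, strictly decreasing):
  μ^(1)=4; μ^(2)=-1

((0, 0, 1); (3, 1, 0))


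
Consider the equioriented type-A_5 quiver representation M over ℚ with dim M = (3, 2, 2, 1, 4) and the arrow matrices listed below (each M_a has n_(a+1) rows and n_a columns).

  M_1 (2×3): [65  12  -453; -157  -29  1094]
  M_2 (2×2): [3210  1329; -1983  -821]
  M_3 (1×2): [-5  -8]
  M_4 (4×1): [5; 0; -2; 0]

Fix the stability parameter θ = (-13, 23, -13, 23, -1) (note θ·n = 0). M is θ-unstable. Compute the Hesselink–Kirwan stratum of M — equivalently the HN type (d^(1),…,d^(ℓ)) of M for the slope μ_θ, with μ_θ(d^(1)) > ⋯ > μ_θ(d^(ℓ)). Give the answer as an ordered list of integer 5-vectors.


Via rank(M_{q-1}∘⋯∘M_p): M ≅ I[1,1], I[1,3], I[1,5], I[5,5]^3.
μ_θ-semistable layers: μ^(1)=11; μ^(2)=5; μ^(3)=-1; μ^(4)=-13

((0, 0, 0, 1, 1); (0, 2, 2, 0, 0); (0, 0, 0, 0, 3); (3, 0, 0, 0, 0))


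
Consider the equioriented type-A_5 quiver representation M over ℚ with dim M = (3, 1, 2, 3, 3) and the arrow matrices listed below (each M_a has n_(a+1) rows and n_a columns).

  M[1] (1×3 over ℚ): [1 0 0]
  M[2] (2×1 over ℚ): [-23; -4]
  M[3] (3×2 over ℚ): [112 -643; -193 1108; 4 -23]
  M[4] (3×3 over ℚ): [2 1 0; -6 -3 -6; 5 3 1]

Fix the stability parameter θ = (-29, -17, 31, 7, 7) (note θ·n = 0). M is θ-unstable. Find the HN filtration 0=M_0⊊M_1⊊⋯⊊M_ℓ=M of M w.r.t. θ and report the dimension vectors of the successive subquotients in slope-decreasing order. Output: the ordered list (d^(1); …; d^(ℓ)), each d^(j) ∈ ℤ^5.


Via rank(M_{q-1}∘⋯∘M_p): M ≅ I[1,1]^2, I[1,5], I[3,5], I[4,5].
μ_θ-semistable layers: μ^(1)=15; μ^(2)=7; μ^(3)=-17; μ^(4)=-29

((0, 0, 2, 2, 2); (0, 0, 0, 1, 1); (0, 1, 0, 0, 0); (3, 0, 0, 0, 0))


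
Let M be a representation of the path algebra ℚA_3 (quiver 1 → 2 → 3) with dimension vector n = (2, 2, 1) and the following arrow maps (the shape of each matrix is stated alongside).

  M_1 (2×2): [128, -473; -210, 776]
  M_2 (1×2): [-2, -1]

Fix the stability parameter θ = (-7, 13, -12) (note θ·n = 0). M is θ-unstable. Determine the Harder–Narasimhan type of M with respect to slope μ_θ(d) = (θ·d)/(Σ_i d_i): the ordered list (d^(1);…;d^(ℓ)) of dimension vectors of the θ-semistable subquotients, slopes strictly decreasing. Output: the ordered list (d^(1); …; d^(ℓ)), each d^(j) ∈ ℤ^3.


Interval decomposition of M: I[1,2], I[1,3].
HN type (ℓ=3): μ^(1)=13; μ^(2)=1/2; μ^(3)=-7

((0, 1, 0); (0, 1, 1); (2, 0, 0))


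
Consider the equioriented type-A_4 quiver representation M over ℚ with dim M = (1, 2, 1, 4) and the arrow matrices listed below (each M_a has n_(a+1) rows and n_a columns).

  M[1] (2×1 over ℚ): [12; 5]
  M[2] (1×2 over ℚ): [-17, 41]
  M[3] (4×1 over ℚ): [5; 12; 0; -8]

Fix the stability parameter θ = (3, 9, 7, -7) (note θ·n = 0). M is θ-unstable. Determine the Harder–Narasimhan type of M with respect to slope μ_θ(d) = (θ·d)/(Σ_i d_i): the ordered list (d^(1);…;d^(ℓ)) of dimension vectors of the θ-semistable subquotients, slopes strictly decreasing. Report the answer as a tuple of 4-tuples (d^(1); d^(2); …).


Barcode: M ≅ I[1,4], I[2,2], I[4,4]^3. HN layers by μ_θ (3 steps, strictly decreasing):
  μ^(1)=9; μ^(2)=3; μ^(3)=-7

((0, 1, 0, 0); (1, 1, 1, 1); (0, 0, 0, 3))


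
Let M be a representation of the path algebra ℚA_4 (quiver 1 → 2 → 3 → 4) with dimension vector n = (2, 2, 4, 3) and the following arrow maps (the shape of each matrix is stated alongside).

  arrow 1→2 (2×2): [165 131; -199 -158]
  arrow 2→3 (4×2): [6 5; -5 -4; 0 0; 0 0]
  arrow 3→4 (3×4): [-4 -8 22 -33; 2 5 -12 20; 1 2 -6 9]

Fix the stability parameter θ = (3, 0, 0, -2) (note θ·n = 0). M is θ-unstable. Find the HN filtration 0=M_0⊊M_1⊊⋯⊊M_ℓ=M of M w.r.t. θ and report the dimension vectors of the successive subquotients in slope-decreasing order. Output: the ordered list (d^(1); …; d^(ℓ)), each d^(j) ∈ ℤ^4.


Interval decomposition of M: I[1,4]^2, I[3,3], I[3,4].
HN type (ℓ=3): μ^(1)=1/4; μ^(2)=0; μ^(3)=-1

((2, 2, 2, 2); (0, 0, 1, 0); (0, 0, 1, 1))


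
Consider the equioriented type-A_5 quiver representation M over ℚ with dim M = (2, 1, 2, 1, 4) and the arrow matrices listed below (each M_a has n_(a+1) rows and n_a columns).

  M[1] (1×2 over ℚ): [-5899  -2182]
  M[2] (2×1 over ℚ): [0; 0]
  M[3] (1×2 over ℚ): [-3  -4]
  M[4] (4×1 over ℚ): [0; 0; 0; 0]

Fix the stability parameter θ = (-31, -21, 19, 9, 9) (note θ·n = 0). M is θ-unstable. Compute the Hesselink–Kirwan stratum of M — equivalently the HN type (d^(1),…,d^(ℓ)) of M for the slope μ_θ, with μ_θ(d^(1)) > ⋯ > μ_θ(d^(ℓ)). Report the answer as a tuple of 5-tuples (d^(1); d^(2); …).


Interval decomposition of M: I[1,1], I[1,2], I[3,3], I[3,4], I[5,5]^4.
HN type (ℓ=5): μ^(1)=19; μ^(2)=14; μ^(3)=9; μ^(4)=-21; μ^(5)=-31

((0, 0, 1, 0, 0); (0, 0, 1, 1, 0); (0, 0, 0, 0, 4); (0, 1, 0, 0, 0); (2, 0, 0, 0, 0))


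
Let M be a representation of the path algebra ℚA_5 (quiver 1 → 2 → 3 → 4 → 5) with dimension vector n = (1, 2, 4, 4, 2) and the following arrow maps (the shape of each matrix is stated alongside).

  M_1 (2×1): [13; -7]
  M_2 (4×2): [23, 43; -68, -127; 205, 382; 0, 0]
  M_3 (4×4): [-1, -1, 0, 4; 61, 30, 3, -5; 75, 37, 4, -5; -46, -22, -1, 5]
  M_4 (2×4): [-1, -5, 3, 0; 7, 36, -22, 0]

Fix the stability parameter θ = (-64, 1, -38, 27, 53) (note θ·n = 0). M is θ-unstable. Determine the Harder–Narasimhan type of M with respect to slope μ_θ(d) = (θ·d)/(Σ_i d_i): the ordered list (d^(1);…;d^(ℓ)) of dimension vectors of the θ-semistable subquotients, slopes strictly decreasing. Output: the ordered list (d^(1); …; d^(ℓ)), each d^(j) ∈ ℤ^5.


Interval decomposition of M: I[1,5], I[2,5], I[3,4]^2.
HN type (ℓ=5): μ^(1)=53; μ^(2)=27; μ^(3)=-37/2; μ^(4)=-38; μ^(5)=-64

((0, 0, 0, 0, 2); (0, 0, 0, 4, 0); (0, 2, 2, 0, 0); (0, 0, 2, 0, 0); (1, 0, 0, 0, 0))


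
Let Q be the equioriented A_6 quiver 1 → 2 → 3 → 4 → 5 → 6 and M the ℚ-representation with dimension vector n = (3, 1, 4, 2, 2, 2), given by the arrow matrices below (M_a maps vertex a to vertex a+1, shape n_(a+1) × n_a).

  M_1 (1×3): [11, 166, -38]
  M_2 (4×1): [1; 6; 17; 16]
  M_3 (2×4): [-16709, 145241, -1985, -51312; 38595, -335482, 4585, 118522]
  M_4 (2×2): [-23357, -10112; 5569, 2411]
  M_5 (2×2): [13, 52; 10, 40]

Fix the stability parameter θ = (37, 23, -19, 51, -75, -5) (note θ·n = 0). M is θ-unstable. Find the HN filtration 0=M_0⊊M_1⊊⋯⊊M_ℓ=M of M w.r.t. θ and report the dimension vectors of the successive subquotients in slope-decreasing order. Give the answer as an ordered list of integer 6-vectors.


Via rank(M_{q-1}∘⋯∘M_p): M ≅ I[1,1]^2, I[1,3], I[3,3], I[3,5], I[3,6], I[6,6].
μ_θ-semistable layers: μ^(1)=37; μ^(2)=41/3; μ^(3)=-5; μ^(4)=-12; μ^(5)=-19

((2, 0, 0, 0, 0, 0); (1, 1, 1, 0, 0, 0); (0, 0, 0, 0, 0, 2); (0, 0, 0, 2, 2, 0); (0, 0, 3, 0, 0, 0))


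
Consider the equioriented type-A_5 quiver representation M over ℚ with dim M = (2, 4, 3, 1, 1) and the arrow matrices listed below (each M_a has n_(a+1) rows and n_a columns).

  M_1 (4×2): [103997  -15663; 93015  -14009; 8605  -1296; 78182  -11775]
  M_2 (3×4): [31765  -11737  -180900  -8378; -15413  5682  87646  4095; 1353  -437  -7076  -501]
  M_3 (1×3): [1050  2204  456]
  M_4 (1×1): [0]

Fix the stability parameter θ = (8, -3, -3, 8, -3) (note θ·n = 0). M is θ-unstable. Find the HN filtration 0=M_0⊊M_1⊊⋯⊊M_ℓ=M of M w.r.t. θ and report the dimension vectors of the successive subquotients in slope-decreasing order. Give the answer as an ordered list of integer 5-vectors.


Interval decomposition of M: I[1,3]^2, I[2,2], I[2,4], I[5,5].
HN type (ℓ=3): μ^(1)=8; μ^(2)=2/3; μ^(3)=-3

((0, 0, 0, 1, 0); (2, 2, 2, 0, 0); (0, 2, 1, 0, 1))


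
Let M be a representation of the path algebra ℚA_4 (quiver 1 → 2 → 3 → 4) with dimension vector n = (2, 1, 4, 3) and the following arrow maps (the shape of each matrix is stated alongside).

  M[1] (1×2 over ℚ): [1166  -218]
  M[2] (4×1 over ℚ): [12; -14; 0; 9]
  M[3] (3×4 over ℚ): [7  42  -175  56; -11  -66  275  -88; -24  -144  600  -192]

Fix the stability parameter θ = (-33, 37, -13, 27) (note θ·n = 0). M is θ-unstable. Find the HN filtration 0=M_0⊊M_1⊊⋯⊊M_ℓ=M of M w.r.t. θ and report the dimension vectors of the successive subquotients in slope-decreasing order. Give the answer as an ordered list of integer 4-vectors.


Interval decomposition of M: I[1,1], I[1,3], I[3,3]^2, I[3,4], I[4,4]^2.
HN type (ℓ=4): μ^(1)=27; μ^(2)=12; μ^(3)=-13; μ^(4)=-33

((0, 0, 0, 3); (0, 1, 1, 0); (0, 0, 3, 0); (2, 0, 0, 0))


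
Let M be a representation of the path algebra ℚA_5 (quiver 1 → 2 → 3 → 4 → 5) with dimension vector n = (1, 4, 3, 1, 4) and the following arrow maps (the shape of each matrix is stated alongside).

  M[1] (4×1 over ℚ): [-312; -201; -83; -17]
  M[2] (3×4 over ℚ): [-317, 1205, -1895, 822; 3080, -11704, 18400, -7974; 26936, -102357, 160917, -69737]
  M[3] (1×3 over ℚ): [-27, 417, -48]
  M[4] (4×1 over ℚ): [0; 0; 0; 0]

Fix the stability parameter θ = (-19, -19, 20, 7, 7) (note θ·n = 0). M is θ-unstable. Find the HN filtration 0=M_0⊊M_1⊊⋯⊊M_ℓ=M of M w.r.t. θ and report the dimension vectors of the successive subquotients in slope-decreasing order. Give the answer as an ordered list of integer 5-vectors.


Barcode: M ≅ I[1,3], I[2,2], I[2,3], I[2,4], I[5,5]^4. HN layers by μ_θ (4 steps, strictly decreasing):
  μ^(1)=20; μ^(2)=27/2; μ^(3)=7; μ^(4)=-19

((0, 0, 2, 0, 0); (0, 0, 1, 1, 0); (0, 0, 0, 0, 4); (1, 4, 0, 0, 0))


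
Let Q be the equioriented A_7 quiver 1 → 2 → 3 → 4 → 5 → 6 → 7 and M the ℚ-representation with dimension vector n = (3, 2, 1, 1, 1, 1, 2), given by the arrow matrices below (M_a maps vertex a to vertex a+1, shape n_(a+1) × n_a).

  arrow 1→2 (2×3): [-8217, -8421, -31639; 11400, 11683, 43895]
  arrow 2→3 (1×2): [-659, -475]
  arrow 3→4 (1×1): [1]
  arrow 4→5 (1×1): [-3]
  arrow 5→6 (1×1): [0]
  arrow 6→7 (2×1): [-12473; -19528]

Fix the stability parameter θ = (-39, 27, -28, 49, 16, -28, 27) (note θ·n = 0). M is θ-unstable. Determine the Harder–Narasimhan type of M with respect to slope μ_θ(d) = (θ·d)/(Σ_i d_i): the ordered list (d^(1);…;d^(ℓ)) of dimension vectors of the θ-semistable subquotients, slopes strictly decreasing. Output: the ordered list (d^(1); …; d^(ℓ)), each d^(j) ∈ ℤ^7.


Interval decomposition of M: I[1,1], I[1,2], I[1,5], I[6,7], I[7,7].
HN type (ℓ=5): μ^(1)=65/2; μ^(2)=27; μ^(3)=-1/2; μ^(4)=-28; μ^(5)=-39

((0, 0, 0, 1, 1, 0, 0); (0, 1, 0, 0, 0, 0, 2); (0, 1, 1, 0, 0, 0, 0); (0, 0, 0, 0, 0, 1, 0); (3, 0, 0, 0, 0, 0, 0))


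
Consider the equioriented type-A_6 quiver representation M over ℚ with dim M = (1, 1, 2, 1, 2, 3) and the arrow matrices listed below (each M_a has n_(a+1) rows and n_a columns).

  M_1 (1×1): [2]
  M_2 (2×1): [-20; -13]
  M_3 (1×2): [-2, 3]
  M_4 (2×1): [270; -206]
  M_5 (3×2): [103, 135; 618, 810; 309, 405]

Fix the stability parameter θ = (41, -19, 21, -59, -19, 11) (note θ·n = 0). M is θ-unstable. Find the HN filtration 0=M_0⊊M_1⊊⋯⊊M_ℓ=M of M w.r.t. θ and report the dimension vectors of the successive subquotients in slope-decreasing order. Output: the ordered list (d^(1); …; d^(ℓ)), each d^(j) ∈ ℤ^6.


Interval decomposition of M: I[1,5], I[3,3], I[5,6], I[6,6]^2.
HN type (ℓ=4): μ^(1)=21; μ^(2)=11; μ^(3)=-7; μ^(4)=-19

((0, 0, 1, 0, 0, 0); (0, 0, 0, 0, 0, 3); (1, 1, 1, 1, 1, 0); (0, 0, 0, 0, 1, 0))


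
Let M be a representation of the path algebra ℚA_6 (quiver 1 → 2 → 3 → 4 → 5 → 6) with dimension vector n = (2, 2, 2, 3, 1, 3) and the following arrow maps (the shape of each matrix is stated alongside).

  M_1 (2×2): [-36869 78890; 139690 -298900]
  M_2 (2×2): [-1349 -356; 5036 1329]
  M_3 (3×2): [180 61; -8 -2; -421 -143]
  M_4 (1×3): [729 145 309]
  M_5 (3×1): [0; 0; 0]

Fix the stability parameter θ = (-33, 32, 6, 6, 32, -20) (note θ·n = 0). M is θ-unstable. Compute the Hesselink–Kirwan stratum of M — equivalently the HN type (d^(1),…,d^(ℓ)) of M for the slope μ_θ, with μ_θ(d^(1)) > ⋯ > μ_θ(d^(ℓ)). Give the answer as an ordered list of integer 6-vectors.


Barcode: M ≅ I[1,1], I[1,5], I[2,4], I[4,4], I[6,6]^3. HN layers by μ_θ (5 steps, strictly decreasing):
  μ^(1)=32; μ^(2)=44/3; μ^(3)=6; μ^(4)=-20; μ^(5)=-33

((0, 0, 0, 0, 1, 0); (0, 2, 2, 2, 0, 0); (0, 0, 0, 1, 0, 0); (0, 0, 0, 0, 0, 3); (2, 0, 0, 0, 0, 0))


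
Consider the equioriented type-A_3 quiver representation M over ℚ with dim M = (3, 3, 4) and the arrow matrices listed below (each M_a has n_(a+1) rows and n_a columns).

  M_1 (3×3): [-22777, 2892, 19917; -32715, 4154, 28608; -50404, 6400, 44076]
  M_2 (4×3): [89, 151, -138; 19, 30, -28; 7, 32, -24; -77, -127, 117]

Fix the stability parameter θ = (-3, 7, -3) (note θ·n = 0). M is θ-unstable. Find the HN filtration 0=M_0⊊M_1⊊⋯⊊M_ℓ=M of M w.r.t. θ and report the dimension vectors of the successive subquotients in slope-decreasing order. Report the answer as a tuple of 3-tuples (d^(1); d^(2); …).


Barcode: M ≅ I[1,1], I[1,3]^2, I[2,3], I[3,3]. HN layers by μ_θ (2 steps, strictly decreasing):
  μ^(1)=2; μ^(2)=-3

((0, 3, 3); (3, 0, 1))


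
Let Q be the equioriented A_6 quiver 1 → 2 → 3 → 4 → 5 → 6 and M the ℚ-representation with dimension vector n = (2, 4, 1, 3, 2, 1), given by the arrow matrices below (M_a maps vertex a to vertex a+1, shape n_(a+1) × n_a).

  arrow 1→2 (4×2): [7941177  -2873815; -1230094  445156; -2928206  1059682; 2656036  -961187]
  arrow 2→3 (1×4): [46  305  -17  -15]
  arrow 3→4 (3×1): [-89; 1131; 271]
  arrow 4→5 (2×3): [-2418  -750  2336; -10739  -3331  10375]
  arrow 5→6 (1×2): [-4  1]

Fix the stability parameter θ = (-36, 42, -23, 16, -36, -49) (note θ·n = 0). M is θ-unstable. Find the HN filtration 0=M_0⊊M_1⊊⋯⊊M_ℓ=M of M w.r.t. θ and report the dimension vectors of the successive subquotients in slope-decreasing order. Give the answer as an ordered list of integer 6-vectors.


Barcode: M ≅ I[1,2], I[1,6], I[2,2]^2, I[4,4], I[4,5]. HN layers by μ_θ (4 steps, strictly decreasing):
  μ^(1)=42; μ^(2)=16; μ^(3)=-10; μ^(4)=-36

((0, 3, 0, 0, 0, 0); (0, 0, 0, 1, 0, 0); (0, 1, 1, 2, 2, 1); (2, 0, 0, 0, 0, 0))


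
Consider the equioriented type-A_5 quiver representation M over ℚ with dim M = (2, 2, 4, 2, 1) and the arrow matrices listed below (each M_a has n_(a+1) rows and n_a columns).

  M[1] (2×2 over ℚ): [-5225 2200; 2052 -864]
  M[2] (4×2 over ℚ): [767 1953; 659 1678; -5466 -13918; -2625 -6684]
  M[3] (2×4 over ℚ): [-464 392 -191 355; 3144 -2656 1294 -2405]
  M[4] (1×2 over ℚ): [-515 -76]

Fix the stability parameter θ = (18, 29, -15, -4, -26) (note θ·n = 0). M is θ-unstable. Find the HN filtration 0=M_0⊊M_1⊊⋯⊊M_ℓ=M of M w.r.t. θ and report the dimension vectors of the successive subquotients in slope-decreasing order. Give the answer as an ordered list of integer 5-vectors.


Interval decomposition of M: I[1,1], I[1,5], I[2,4], I[3,3]^2.
HN type (ℓ=4): μ^(1)=18; μ^(2)=10/3; μ^(3)=2/5; μ^(4)=-15

((1, 0, 0, 0, 0); (0, 1, 1, 1, 0); (1, 1, 1, 1, 1); (0, 0, 2, 0, 0))


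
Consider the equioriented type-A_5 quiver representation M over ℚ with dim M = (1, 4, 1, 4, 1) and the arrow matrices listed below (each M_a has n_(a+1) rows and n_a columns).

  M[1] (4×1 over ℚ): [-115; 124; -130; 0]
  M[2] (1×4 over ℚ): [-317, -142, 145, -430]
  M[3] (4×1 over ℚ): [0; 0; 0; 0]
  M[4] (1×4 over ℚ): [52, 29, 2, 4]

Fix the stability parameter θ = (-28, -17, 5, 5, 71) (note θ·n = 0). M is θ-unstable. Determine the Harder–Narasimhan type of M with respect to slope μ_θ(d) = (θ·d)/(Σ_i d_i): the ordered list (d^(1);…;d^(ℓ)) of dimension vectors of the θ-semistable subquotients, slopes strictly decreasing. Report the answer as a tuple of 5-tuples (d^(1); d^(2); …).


Via rank(M_{q-1}∘⋯∘M_p): M ≅ I[1,3], I[2,2]^3, I[4,4]^3, I[4,5].
μ_θ-semistable layers: μ^(1)=71; μ^(2)=5; μ^(3)=-17; μ^(4)=-28

((0, 0, 0, 0, 1); (0, 0, 1, 4, 0); (0, 4, 0, 0, 0); (1, 0, 0, 0, 0))


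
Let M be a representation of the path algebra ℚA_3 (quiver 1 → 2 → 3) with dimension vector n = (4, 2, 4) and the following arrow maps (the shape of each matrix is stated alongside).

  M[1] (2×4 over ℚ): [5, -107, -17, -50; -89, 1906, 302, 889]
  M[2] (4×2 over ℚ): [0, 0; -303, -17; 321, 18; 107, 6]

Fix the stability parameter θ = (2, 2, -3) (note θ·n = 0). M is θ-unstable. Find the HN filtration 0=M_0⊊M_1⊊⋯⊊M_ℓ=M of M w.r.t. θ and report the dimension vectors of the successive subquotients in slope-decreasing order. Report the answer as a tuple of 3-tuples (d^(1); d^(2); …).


Barcode: M ≅ I[1,1]^2, I[1,3]^2, I[3,3]^2. HN layers by μ_θ (3 steps, strictly decreasing):
  μ^(1)=2; μ^(2)=1/3; μ^(3)=-3

((2, 0, 0); (2, 2, 2); (0, 0, 2))


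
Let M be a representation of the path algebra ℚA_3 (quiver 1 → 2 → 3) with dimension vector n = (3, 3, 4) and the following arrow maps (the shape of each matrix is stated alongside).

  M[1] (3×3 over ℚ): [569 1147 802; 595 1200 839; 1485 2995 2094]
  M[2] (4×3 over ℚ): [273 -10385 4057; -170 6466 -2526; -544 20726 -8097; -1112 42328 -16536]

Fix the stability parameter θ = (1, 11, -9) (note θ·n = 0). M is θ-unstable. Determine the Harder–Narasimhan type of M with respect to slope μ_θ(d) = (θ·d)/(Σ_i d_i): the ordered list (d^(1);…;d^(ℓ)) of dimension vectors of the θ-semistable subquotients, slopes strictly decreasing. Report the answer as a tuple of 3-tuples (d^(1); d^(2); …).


Interval decomposition of M: I[1,1], I[1,3]^2, I[2,2], I[3,3]^2.
HN type (ℓ=3): μ^(1)=11; μ^(2)=1; μ^(3)=-9

((0, 1, 0); (3, 2, 2); (0, 0, 2))


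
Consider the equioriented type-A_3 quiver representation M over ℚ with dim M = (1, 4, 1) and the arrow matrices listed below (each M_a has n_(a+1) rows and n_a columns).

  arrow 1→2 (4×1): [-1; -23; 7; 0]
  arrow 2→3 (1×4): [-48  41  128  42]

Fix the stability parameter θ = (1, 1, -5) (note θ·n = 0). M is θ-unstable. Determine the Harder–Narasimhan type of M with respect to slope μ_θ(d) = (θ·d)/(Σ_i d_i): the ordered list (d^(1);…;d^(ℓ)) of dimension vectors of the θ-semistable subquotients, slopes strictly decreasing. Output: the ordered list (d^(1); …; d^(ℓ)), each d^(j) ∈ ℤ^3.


Via rank(M_{q-1}∘⋯∘M_p): M ≅ I[1,3], I[2,2]^3.
μ_θ-semistable layers: μ^(1)=1; μ^(2)=-1

((0, 3, 0); (1, 1, 1))


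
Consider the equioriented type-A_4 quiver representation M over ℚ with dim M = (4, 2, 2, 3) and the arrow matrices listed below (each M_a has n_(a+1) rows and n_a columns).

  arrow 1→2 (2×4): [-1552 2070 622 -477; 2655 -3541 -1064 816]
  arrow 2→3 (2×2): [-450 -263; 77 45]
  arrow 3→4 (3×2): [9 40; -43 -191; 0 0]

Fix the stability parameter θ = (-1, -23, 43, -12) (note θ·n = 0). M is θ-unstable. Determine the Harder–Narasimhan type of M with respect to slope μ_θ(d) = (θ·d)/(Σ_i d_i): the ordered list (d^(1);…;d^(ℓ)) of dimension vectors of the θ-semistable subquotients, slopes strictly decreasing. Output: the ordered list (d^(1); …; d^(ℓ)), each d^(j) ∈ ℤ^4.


Via rank(M_{q-1}∘⋯∘M_p): M ≅ I[1,1]^2, I[1,4]^2, I[4,4].
μ_θ-semistable layers: μ^(1)=31/2; μ^(2)=-1; μ^(3)=-12

((0, 0, 2, 2); (2, 0, 0, 0); (2, 2, 0, 1))


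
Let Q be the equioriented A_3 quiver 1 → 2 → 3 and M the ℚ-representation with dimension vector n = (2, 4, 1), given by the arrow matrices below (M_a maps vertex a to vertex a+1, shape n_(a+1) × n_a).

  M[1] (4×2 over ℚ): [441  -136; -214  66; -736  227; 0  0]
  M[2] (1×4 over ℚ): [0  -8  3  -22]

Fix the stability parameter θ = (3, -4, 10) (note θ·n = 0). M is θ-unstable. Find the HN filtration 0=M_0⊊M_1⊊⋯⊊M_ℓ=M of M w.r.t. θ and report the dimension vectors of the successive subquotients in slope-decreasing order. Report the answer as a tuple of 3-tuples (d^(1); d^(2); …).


Via rank(M_{q-1}∘⋯∘M_p): M ≅ I[1,2], I[1,3], I[2,2]^2.
μ_θ-semistable layers: μ^(1)=10; μ^(2)=-1/2; μ^(3)=-4

((0, 0, 1); (2, 2, 0); (0, 2, 0))


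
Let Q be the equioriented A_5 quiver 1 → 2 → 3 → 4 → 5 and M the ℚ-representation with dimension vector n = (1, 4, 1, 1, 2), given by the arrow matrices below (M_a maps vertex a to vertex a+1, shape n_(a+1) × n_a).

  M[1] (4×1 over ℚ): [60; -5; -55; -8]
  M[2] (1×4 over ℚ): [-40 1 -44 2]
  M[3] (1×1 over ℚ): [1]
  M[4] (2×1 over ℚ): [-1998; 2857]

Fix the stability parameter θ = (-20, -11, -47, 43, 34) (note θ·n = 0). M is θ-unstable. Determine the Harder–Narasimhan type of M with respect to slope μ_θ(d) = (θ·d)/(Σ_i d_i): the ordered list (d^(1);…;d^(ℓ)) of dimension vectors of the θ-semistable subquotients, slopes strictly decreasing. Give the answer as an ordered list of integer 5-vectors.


Via rank(M_{q-1}∘⋯∘M_p): M ≅ I[1,5], I[2,2]^3, I[5,5].
μ_θ-semistable layers: μ^(1)=77/2; μ^(2)=34; μ^(3)=-11; μ^(4)=-26

((0, 0, 0, 1, 1); (0, 0, 0, 0, 1); (0, 3, 0, 0, 0); (1, 1, 1, 0, 0))


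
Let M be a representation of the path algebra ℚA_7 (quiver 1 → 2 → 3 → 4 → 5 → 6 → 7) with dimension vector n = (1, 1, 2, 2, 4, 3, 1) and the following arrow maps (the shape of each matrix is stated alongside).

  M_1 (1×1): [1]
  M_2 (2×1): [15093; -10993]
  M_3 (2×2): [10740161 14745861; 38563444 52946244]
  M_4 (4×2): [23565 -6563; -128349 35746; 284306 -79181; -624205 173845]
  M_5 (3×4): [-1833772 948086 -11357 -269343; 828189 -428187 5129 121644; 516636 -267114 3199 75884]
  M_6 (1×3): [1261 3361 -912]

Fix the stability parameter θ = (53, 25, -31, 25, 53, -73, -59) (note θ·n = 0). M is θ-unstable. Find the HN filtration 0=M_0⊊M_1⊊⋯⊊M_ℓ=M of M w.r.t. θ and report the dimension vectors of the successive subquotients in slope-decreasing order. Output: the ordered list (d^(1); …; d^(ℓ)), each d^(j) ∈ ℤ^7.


Barcode: M ≅ I[1,3], I[3,7], I[4,6], I[5,5], I[5,6]. HN layers by μ_θ (6 steps, strictly decreasing):
  μ^(1)=53; μ^(2)=47/3; μ^(3)=5/3; μ^(4)=-10; μ^(5)=-27/2; μ^(6)=-31

((0, 0, 0, 0, 1, 0, 0); (1, 1, 1, 0, 0, 0, 0); (0, 0, 0, 1, 1, 1, 0); (0, 0, 0, 0, 1, 1, 0); (0, 0, 0, 1, 1, 1, 1); (0, 0, 1, 0, 0, 0, 0))


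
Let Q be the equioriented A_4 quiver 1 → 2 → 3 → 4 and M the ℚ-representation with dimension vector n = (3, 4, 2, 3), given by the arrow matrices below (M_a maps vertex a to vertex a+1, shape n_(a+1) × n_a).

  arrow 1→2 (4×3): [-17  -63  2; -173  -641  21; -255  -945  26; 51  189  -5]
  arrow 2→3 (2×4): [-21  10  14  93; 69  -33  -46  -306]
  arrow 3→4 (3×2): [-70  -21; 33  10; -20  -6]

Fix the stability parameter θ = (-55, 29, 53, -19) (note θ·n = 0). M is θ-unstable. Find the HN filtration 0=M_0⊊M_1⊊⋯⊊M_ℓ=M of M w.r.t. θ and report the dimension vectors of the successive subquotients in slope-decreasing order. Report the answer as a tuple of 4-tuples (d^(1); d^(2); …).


Via rank(M_{q-1}∘⋯∘M_p): M ≅ I[1,2], I[1,4]^2, I[2,2], I[4,4].
μ_θ-semistable layers: μ^(1)=29; μ^(2)=21; μ^(3)=-19; μ^(4)=-55

((0, 2, 0, 0); (0, 2, 2, 2); (0, 0, 0, 1); (3, 0, 0, 0))


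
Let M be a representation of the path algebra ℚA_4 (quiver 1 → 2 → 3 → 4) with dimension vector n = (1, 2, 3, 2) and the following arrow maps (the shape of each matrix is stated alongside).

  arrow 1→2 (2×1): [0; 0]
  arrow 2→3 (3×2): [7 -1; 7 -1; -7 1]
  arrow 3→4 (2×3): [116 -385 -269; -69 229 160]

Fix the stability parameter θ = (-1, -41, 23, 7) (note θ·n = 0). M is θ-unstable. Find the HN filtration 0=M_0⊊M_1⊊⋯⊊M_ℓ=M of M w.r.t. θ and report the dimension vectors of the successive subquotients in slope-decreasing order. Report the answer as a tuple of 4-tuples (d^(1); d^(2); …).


Interval decomposition of M: I[1,1], I[2,2], I[2,3], I[3,4]^2.
HN type (ℓ=4): μ^(1)=23; μ^(2)=15; μ^(3)=-1; μ^(4)=-41

((0, 0, 1, 0); (0, 0, 2, 2); (1, 0, 0, 0); (0, 2, 0, 0))


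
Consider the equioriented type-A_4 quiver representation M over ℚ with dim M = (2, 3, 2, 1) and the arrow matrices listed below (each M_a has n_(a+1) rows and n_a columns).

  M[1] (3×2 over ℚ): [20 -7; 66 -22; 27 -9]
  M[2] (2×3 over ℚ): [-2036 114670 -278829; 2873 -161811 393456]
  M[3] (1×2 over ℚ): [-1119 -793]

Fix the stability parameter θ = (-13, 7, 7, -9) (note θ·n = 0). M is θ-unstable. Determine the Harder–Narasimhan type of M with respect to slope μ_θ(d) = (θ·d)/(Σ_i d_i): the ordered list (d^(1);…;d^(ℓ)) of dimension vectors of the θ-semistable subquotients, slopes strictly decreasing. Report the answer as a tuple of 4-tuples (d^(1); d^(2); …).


Barcode: M ≅ I[1,3], I[1,4], I[2,2]. HN layers by μ_θ (3 steps, strictly decreasing):
  μ^(1)=7; μ^(2)=5/3; μ^(3)=-13

((0, 2, 1, 0); (0, 1, 1, 1); (2, 0, 0, 0))


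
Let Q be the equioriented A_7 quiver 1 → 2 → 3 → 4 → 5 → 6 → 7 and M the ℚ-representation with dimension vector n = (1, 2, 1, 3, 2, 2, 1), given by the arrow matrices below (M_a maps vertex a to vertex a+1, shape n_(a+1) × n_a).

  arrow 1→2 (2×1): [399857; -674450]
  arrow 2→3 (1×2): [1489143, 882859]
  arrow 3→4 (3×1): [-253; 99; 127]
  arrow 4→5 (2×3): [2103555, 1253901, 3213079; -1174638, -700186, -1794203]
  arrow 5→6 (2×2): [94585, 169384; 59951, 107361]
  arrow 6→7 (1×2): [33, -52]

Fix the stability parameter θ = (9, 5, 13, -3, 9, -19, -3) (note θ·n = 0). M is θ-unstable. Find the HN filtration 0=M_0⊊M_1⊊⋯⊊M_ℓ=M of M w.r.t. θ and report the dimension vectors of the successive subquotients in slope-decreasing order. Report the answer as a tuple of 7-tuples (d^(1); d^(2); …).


Via rank(M_{q-1}∘⋯∘M_p): M ≅ I[1,7], I[2,2], I[4,4], I[4,6].
μ_θ-semistable layers: μ^(1)=5; μ^(2)=11/7; μ^(3)=-3; μ^(4)=-13/3

((0, 1, 0, 0, 0, 0, 0); (1, 1, 1, 1, 1, 1, 1); (0, 0, 0, 1, 0, 0, 0); (0, 0, 0, 1, 1, 1, 0))


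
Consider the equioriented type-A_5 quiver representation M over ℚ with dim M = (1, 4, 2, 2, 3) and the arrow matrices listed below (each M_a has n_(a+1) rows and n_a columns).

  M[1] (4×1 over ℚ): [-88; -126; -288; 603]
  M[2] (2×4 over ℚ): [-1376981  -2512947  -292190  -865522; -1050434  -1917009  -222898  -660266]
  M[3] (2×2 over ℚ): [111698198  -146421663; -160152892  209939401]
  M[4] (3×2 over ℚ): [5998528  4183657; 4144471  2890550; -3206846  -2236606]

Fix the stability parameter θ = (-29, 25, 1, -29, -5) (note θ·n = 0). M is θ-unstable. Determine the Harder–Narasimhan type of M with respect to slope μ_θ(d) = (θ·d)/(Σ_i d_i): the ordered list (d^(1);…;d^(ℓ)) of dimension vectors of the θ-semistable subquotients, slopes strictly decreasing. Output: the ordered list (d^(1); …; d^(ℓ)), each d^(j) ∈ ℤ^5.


Via rank(M_{q-1}∘⋯∘M_p): M ≅ I[1,5], I[2,2]^2, I[2,5], I[5,5].
μ_θ-semistable layers: μ^(1)=25; μ^(2)=-2; μ^(3)=-5; μ^(4)=-29

((0, 2, 0, 0, 0); (0, 2, 2, 2, 2); (0, 0, 0, 0, 1); (1, 0, 0, 0, 0))


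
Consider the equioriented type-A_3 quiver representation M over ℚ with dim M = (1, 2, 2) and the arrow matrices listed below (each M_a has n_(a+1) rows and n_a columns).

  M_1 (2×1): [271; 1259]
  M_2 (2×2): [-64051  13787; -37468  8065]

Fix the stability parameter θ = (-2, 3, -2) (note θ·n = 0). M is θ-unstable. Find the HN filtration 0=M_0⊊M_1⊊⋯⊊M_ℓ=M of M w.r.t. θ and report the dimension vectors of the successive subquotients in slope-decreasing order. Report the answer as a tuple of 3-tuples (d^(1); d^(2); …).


Interval decomposition of M: I[1,3], I[2,3].
HN type (ℓ=2): μ^(1)=1/2; μ^(2)=-2

((0, 2, 2); (1, 0, 0))


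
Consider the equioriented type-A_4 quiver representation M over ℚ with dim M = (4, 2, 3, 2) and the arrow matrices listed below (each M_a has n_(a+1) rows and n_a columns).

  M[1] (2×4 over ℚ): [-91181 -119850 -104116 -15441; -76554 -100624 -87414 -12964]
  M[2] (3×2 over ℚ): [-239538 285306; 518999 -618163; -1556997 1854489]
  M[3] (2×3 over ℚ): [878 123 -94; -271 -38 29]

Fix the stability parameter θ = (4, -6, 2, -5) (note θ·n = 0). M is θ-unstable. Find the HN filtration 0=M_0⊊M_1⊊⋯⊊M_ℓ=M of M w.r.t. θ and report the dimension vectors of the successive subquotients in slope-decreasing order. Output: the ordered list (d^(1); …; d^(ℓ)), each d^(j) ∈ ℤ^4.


Interval decomposition of M: I[1,1]^2, I[1,2], I[1,4], I[3,3], I[3,4].
HN type (ℓ=5): μ^(1)=4; μ^(2)=2; μ^(3)=-1; μ^(4)=-5/4; μ^(5)=-3/2

((2, 0, 0, 0); (0, 0, 1, 0); (1, 1, 0, 0); (1, 1, 1, 1); (0, 0, 1, 1))


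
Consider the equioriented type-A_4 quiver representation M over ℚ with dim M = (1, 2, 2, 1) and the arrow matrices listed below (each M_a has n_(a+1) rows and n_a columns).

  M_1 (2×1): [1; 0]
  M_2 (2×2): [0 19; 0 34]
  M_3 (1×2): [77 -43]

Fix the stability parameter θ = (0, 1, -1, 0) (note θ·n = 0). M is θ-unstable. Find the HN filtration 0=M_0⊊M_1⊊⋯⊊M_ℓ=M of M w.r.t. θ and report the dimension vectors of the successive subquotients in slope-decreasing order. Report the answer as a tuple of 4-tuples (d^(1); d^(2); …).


Via rank(M_{q-1}∘⋯∘M_p): M ≅ I[1,2], I[2,4], I[3,3].
μ_θ-semistable layers: μ^(1)=1; μ^(2)=0; μ^(3)=-1

((0, 1, 0, 0); (1, 1, 1, 1); (0, 0, 1, 0))


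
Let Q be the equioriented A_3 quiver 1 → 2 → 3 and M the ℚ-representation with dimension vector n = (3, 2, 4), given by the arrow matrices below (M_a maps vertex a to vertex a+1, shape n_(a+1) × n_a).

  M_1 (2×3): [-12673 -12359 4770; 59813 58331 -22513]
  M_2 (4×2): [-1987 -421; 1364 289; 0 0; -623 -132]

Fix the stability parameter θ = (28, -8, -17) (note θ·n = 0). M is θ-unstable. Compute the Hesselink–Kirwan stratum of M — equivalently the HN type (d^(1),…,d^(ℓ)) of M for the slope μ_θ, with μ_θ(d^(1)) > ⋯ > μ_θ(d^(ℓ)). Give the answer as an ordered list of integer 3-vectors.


Via rank(M_{q-1}∘⋯∘M_p): M ≅ I[1,1], I[1,3]^2, I[3,3]^2.
μ_θ-semistable layers: μ^(1)=28; μ^(2)=1; μ^(3)=-17

((1, 0, 0); (2, 2, 2); (0, 0, 2))


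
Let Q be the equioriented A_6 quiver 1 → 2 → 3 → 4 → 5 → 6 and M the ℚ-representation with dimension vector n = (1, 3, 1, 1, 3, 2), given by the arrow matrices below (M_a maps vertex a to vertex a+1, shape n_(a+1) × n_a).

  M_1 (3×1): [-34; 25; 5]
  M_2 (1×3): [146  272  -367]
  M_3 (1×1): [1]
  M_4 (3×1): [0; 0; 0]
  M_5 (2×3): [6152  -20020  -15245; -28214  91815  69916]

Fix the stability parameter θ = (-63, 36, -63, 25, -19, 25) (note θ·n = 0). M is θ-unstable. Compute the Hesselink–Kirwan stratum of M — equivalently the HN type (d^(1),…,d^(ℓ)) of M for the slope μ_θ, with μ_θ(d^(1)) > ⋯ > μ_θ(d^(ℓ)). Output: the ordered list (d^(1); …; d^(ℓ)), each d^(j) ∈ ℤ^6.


Interval decomposition of M: I[1,4], I[2,2]^2, I[5,5], I[5,6]^2.
HN type (ℓ=5): μ^(1)=36; μ^(2)=25; μ^(3)=-27/2; μ^(4)=-19; μ^(5)=-63

((0, 2, 0, 0, 0, 0); (0, 0, 0, 1, 0, 2); (0, 1, 1, 0, 0, 0); (0, 0, 0, 0, 3, 0); (1, 0, 0, 0, 0, 0))


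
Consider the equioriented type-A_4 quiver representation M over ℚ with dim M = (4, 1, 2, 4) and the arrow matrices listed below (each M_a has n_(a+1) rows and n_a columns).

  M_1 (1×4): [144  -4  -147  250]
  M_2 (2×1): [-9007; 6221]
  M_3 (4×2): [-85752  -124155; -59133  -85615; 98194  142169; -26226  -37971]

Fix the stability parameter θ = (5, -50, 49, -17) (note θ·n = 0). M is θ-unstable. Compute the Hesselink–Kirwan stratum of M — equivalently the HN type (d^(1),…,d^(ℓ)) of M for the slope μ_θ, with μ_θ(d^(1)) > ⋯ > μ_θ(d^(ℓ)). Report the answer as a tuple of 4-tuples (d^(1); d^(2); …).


Barcode: M ≅ I[1,1]^3, I[1,4], I[3,4], I[4,4]^2. HN layers by μ_θ (4 steps, strictly decreasing):
  μ^(1)=16; μ^(2)=5; μ^(3)=-17; μ^(4)=-45/2

((0, 0, 2, 2); (3, 0, 0, 0); (0, 0, 0, 2); (1, 1, 0, 0))


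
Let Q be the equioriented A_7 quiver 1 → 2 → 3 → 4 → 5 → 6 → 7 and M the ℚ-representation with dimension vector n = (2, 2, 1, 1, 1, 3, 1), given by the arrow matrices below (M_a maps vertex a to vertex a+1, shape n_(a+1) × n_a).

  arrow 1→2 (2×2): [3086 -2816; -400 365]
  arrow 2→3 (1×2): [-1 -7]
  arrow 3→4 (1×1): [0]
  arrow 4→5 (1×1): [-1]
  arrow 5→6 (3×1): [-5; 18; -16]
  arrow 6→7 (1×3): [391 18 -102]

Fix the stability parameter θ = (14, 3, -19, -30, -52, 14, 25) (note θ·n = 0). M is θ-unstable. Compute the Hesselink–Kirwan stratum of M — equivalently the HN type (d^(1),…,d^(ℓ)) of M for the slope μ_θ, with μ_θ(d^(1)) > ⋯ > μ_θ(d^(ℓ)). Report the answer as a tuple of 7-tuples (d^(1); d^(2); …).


Interval decomposition of M: I[1,2], I[1,3], I[4,7], I[6,6]^2.
HN type (ℓ=5): μ^(1)=25; μ^(2)=14; μ^(3)=17/2; μ^(4)=-2/3; μ^(5)=-41

((0, 0, 0, 0, 0, 0, 1); (0, 0, 0, 0, 0, 3, 0); (1, 1, 0, 0, 0, 0, 0); (1, 1, 1, 0, 0, 0, 0); (0, 0, 0, 1, 1, 0, 0))


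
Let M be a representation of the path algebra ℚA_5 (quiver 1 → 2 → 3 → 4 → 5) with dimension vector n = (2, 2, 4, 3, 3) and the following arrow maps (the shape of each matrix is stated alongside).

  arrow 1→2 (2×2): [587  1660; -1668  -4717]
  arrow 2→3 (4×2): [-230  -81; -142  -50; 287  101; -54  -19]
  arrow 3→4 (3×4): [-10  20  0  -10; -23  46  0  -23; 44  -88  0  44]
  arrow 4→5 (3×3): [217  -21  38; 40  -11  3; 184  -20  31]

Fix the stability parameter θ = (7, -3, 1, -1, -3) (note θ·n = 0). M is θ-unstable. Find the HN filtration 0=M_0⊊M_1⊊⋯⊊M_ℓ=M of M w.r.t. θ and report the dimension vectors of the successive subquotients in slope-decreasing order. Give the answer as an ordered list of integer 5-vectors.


Barcode: M ≅ I[1,3]^2, I[3,3], I[3,5], I[4,5]^2. HN layers by μ_θ (4 steps, strictly decreasing):
  μ^(1)=5/3; μ^(2)=1; μ^(3)=-1; μ^(4)=-2

((2, 2, 2, 0, 0); (0, 0, 1, 0, 0); (0, 0, 1, 1, 1); (0, 0, 0, 2, 2))


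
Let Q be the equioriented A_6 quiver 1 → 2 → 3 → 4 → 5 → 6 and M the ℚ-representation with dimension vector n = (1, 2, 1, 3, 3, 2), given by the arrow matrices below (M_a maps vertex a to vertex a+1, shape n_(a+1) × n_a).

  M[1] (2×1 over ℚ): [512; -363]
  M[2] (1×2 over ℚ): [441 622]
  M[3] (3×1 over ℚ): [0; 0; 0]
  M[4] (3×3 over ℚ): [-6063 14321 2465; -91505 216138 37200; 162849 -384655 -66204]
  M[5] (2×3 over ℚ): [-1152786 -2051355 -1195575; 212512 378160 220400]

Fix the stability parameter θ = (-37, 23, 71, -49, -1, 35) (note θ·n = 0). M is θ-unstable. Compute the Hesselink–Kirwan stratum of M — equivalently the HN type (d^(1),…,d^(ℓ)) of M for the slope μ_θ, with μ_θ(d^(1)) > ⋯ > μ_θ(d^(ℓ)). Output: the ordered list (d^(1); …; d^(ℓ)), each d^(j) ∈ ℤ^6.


Barcode: M ≅ I[1,3], I[2,2], I[4,5]^2, I[4,6], I[6,6]. HN layers by μ_θ (6 steps, strictly decreasing):
  μ^(1)=71; μ^(2)=35; μ^(3)=23; μ^(4)=-1; μ^(5)=-37; μ^(6)=-49

((0, 0, 1, 0, 0, 0); (0, 0, 0, 0, 0, 2); (0, 2, 0, 0, 0, 0); (0, 0, 0, 0, 3, 0); (1, 0, 0, 0, 0, 0); (0, 0, 0, 3, 0, 0))


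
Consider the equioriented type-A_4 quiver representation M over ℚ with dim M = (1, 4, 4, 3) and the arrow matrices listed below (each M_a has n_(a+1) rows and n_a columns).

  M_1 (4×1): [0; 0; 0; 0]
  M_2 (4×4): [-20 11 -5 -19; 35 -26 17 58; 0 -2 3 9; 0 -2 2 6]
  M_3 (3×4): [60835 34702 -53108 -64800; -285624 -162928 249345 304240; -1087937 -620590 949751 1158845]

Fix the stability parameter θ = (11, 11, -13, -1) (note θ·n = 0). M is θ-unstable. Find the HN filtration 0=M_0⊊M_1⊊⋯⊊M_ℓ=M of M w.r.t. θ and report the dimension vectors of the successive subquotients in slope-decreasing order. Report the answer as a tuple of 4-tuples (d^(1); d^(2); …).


Interval decomposition of M: I[1,1], I[2,2], I[2,3], I[2,4]^2, I[3,4].
HN type (ℓ=3): μ^(1)=11; μ^(2)=-1; μ^(3)=-13

((1, 1, 0, 0); (0, 3, 3, 3); (0, 0, 1, 0))


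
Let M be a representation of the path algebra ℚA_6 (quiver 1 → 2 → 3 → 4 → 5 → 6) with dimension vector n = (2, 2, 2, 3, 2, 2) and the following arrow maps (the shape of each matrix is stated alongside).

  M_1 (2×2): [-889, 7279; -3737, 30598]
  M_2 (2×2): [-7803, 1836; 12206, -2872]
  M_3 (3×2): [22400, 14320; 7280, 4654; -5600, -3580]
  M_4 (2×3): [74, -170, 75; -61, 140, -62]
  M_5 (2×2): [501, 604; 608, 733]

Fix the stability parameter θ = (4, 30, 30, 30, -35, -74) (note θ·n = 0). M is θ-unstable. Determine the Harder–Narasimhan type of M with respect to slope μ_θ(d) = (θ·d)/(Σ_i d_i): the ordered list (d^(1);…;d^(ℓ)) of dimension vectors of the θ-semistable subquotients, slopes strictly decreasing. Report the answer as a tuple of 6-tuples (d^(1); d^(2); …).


Interval decomposition of M: I[1,2], I[1,4], I[3,3], I[4,6]^2.
HN type (ℓ=3): μ^(1)=30; μ^(2)=4; μ^(3)=-79/3

((0, 2, 2, 1, 0, 0); (2, 0, 0, 0, 0, 0); (0, 0, 0, 2, 2, 2))
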